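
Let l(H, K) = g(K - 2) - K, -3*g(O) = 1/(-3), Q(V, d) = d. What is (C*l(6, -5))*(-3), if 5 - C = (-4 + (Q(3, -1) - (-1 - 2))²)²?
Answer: -230/3 ≈ -76.667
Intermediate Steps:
g(O) = ⅑ (g(O) = -⅓/(-3) = -⅓*(-⅓) = ⅑)
l(H, K) = ⅑ - K
C = 5 (C = 5 - (-4 + (-1 - (-1 - 2))²)² = 5 - (-4 + (-1 - 1*(-3))²)² = 5 - (-4 + (-1 + 3)²)² = 5 - (-4 + 2²)² = 5 - (-4 + 4)² = 5 - 1*0² = 5 - 1*0 = 5 + 0 = 5)
(C*l(6, -5))*(-3) = (5*(⅑ - 1*(-5)))*(-3) = (5*(⅑ + 5))*(-3) = (5*(46/9))*(-3) = (230/9)*(-3) = -230/3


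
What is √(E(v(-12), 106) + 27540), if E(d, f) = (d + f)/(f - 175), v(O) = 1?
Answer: √131110557/69 ≈ 165.95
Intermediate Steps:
E(d, f) = (d + f)/(-175 + f)
√(E(v(-12), 106) + 27540) = √((1 + 106)/(-175 + 106) + 27540) = √(107/(-69) + 27540) = √(-1/69*107 + 27540) = √(-107/69 + 27540) = √(1900153/69) = √131110557/69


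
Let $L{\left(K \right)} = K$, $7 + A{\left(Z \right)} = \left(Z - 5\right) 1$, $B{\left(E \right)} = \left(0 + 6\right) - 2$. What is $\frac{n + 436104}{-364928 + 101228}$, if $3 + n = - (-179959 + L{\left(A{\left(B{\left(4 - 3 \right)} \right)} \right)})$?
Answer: $- \frac{17113}{7325} \approx -2.3362$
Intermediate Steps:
$B{\left(E \right)} = 4$ ($B{\left(E \right)} = 6 - 2 = 4$)
$A{\left(Z \right)} = -12 + Z$ ($A{\left(Z \right)} = -7 + \left(Z - 5\right) 1 = -7 + \left(-5 + Z\right) 1 = -7 + \left(-5 + Z\right) = -12 + Z$)
$n = 179964$ ($n = -3 - \left(-179959 + \left(-12 + 4\right)\right) = -3 - \left(-179959 - 8\right) = -3 - -179967 = -3 + 179967 = 179964$)
$\frac{n + 436104}{-364928 + 101228} = \frac{179964 + 436104}{-364928 + 101228} = \frac{616068}{-263700} = 616068 \left(- \frac{1}{263700}\right) = - \frac{17113}{7325}$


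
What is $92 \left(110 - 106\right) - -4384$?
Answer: $4752$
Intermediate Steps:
$92 \left(110 - 106\right) - -4384 = 92 \cdot 4 + 4384 = 368 + 4384 = 4752$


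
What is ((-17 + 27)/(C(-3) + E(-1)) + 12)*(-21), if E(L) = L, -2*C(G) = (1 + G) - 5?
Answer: -336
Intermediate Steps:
C(G) = 2 - G/2 (C(G) = -((1 + G) - 5)/2 = -(-4 + G)/2 = 2 - G/2)
((-17 + 27)/(C(-3) + E(-1)) + 12)*(-21) = ((-17 + 27)/((2 - ½*(-3)) - 1) + 12)*(-21) = (10/((2 + 3/2) - 1) + 12)*(-21) = (10/(7/2 - 1) + 12)*(-21) = (10/(5/2) + 12)*(-21) = (10*(⅖) + 12)*(-21) = (4 + 12)*(-21) = 16*(-21) = -336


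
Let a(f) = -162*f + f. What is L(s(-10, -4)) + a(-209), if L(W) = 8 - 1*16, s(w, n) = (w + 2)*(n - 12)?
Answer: 33641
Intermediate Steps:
s(w, n) = (-12 + n)*(2 + w) (s(w, n) = (2 + w)*(-12 + n) = (-12 + n)*(2 + w))
L(W) = -8 (L(W) = 8 - 16 = -8)
a(f) = -161*f
L(s(-10, -4)) + a(-209) = -8 - 161*(-209) = -8 + 33649 = 33641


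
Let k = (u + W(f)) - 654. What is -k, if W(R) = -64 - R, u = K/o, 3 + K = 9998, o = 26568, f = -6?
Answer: 18906421/26568 ≈ 711.62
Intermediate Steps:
K = 9995 (K = -3 + 9998 = 9995)
u = 9995/26568 ≈ 0.37620
k = -18906421/26568 (k = (9995/26568 + (-64 - 1*(-6))) - 654 = (9995/26568 + (-64 + 6)) - 654 = (9995/26568 - 58) - 654 = -1530949/26568 - 654 = -18906421/26568 ≈ -711.62)
-k = -1*(-18906421/26568) = 18906421/26568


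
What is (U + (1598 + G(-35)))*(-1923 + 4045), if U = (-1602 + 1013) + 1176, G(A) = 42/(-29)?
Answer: 134371406/29 ≈ 4.6335e+6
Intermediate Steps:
G(A) = -42/29 (G(A) = 42*(-1/29) = -42/29)
U = 587 (U = -589 + 1176 = 587)
(U + (1598 + G(-35)))*(-1923 + 4045) = (587 + (1598 - 42/29))*(-1923 + 4045) = (587 + 46300/29)*2122 = (63323/29)*2122 = 134371406/29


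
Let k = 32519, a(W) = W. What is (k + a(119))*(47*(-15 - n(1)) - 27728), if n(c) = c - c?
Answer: -927996254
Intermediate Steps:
n(c) = 0
(k + a(119))*(47*(-15 - n(1)) - 27728) = (32519 + 119)*(47*(-15 - 1*0) - 27728) = 32638*(47*(-15 + 0) - 27728) = 32638*(47*(-15) - 27728) = 32638*(-705 - 27728) = 32638*(-28433) = -927996254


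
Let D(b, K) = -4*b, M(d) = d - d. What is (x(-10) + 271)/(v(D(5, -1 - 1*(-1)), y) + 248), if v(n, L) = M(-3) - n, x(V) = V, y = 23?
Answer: 261/268 ≈ 0.97388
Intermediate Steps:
M(d) = 0
v(n, L) = -n (v(n, L) = 0 - n = -n)
(x(-10) + 271)/(v(D(5, -1 - 1*(-1)), y) + 248) = (-10 + 271)/(-(-4)*5 + 248) = 261/(-1*(-20) + 248) = 261/(20 + 248) = 261/268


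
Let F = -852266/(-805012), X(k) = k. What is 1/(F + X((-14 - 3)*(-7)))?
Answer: 402506/48324347 ≈ 0.0083293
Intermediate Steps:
F = 426133/402506 (F = -852266*(-1/805012) = 426133/402506 ≈ 1.0587)
1/(F + X((-14 - 3)*(-7))) = 1/(426133/402506 + (-14 - 3)*(-7)) = 1/(426133/402506 - 17*(-7)) = 1/(426133/402506 + 119) = 1/(48324347/402506) = 402506/48324347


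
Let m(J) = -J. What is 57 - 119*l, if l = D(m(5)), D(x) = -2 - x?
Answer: -300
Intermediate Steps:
l = 3 (l = -2 - (-1)*5 = -2 - 1*(-5) = -2 + 5 = 3)
57 - 119*l = 57 - 119*3 = 57 - 357 = -300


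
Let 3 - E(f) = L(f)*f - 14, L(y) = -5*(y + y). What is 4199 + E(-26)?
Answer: 10976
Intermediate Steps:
L(y) = -10*y
E(f) = 17 + 10*f² (E(f) = 3 - ((-10*f)*f - 14) = 3 - (-10*f² - 14) = 3 - (-14 - 10*f²) = 3 + (14 + 10*f²) = 17 + 10*f²)
4199 + E(-26) = 4199 + (17 + 10*(-26)²) = 4199 + (17 + 10*676) = 4199 + (17 + 6760) = 4199 + 6777 = 10976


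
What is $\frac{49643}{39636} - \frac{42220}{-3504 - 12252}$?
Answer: $\frac{204633919}{52042068} \approx 3.9321$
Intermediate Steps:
$\frac{49643}{39636} - \frac{42220}{-3504 - 12252} = 49643 \cdot \frac{1}{39636} - \frac{42220}{-15756} = \frac{49643}{39636} - - \frac{10555}{3939} = \frac{49643}{39636} + \frac{10555}{3939} = \frac{204633919}{52042068}$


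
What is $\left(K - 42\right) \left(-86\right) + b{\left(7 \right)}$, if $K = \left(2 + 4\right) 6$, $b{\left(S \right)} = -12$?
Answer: $504$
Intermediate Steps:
$K = 36$ ($K = 6 \cdot 6 = 36$)
$\left(K - 42\right) \left(-86\right) + b{\left(7 \right)} = \left(36 - 42\right) \left(-86\right) - 12 = \left(-6\right) \left(-86\right) - 12 = 516 - 12 = 504$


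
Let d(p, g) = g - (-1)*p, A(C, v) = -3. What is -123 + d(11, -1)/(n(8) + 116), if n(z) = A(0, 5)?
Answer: -13889/113 ≈ -122.91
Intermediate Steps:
d(p, g) = g + p
n(z) = -3
-123 + d(11, -1)/(n(8) + 116) = -123 + (-1 + 11)/(-3 + 116) = -123 + 10/113 = -13889/113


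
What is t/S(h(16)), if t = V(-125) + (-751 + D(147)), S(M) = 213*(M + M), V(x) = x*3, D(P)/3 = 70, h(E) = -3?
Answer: 458/639 ≈ 0.71675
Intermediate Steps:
D(P) = 210 (D(P) = 3*70 = 210)
V(x) = 3*x
S(M) = 426*M (S(M) = 213*(2*M) = 426*M)
t = -916 (t = 3*(-125) + (-751 + 210) = -375 - 541 = -916)
t/S(h(16)) = -916/(426*(-3)) = -916/(-1278) = -916*(-1/1278) = 458/639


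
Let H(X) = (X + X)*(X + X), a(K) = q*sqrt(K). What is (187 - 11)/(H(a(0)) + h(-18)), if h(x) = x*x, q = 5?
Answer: 44/81 ≈ 0.54321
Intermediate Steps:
a(K) = 5*sqrt(K)
H(X) = 4*X**2 (H(X) = (2*X)*(2*X) = 4*X**2)
h(x) = x**2
(187 - 11)/(H(a(0)) + h(-18)) = (187 - 11)/(4*(5*sqrt(0))**2 + (-18)**2) = 176/(4*(5*0)**2 + 324) = 176/(4*0**2 + 324) = 176/(4*0 + 324) = 176/(0 + 324) = 176/324 = 176*(1/324) = 44/81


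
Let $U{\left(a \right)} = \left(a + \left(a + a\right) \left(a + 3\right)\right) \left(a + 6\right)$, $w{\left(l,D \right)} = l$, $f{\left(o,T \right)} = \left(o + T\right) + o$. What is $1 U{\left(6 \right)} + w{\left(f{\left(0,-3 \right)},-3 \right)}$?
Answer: $1365$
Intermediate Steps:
$f{\left(o,T \right)} = T + 2 o$ ($f{\left(o,T \right)} = \left(T + o\right) + o = T + 2 o$)
$U{\left(a \right)} = \left(6 + a\right) \left(a + 2 a \left(3 + a\right)\right)$ ($U{\left(a \right)} = \left(a + 2 a \left(3 + a\right)\right) \left(6 + a\right) = \left(6 + a\right) \left(a + 2 a \left(3 + a\right)\right)$)
$1 U{\left(6 \right)} + w{\left(f{\left(0,-3 \right)},-3 \right)} = 1 \cdot 6 \left(42 + 2 \cdot 6^{2} + 19 \cdot 6\right) + \left(-3 + 2 \cdot 0\right) = 1 \cdot 6 \left(42 + 2 \cdot 36 + 114\right) + \left(-3 + 0\right) = 1 \cdot 6 \left(42 + 72 + 114\right) - 3 = 1 \cdot 6 \cdot 228 - 3 = 1 \cdot 1368 - 3 = 1368 - 3 = 1365$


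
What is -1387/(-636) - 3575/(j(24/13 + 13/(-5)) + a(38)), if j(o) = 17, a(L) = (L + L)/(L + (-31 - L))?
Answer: -6350833/26076 ≈ -243.55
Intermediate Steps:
a(L) = -2*L/31 (a(L) = (2*L)/(-31) = (2*L)*(-1/31) = -2*L/31)
-1387/(-636) - 3575/(j(24/13 + 13/(-5)) + a(38)) = -1387/(-636) - 3575/(17 - 2/31*38) = -1387*(-1/636) - 3575/(17 - 76/31) = 1387/636 - 3575/451/31 = 1387/636 - 3575*31/451 = 1387/636 - 10075/41 = -6350833/26076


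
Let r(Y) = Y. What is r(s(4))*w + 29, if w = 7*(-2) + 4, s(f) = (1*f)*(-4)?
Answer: 189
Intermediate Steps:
s(f) = -4*f (s(f) = f*(-4) = -4*f)
w = -10 (w = -14 + 4 = -10)
r(s(4))*w + 29 = -4*4*(-10) + 29 = -16*(-10) + 29 = 160 + 29 = 189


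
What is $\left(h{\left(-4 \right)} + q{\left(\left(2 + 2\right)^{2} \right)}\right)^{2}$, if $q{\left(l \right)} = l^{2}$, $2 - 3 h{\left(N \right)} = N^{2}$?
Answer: $\frac{568516}{9} \approx 63168.0$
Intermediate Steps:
$h{\left(N \right)} = \frac{2}{3} - \frac{N^{2}}{3}$
$\left(h{\left(-4 \right)} + q{\left(\left(2 + 2\right)^{2} \right)}\right)^{2} = \left(\left(\frac{2}{3} - \frac{\left(-4\right)^{2}}{3}\right) + \left(\left(2 + 2\right)^{2}\right)^{2}\right)^{2} = \left(\left(\frac{2}{3} - \frac{16}{3}\right) + \left(4^{2}\right)^{2}\right)^{2} = \left(\left(\frac{2}{3} - \frac{16}{3}\right) + 16^{2}\right)^{2} = \left(- \frac{14}{3} + 256\right)^{2} = \left(\frac{754}{3}\right)^{2} = \frac{568516}{9}$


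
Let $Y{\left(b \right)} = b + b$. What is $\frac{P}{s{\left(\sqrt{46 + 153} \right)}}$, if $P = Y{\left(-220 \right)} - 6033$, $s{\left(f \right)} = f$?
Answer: $- \frac{6473 \sqrt{199}}{199} \approx -458.86$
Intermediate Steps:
$Y{\left(b \right)} = 2 b$
$P = -6473$ ($P = 2 \left(-220\right) - 6033 = -440 - 6033 = -6473$)
$\frac{P}{s{\left(\sqrt{46 + 153} \right)}} = - \frac{6473}{\sqrt{46 + 153}} = - \frac{6473}{\sqrt{199}} = - 6473 \frac{\sqrt{199}}{199} = - \frac{6473 \sqrt{199}}{199}$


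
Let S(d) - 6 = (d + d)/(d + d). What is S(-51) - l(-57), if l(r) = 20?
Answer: -13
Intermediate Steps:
S(d) = 7 (S(d) = 6 + (d + d)/(d + d) = 6 + (2*d)/((2*d)) = 6 + (2*d)*(1/(2*d)) = 6 + 1 = 7)
S(-51) - l(-57) = 7 - 1*20 = 7 - 20 = -13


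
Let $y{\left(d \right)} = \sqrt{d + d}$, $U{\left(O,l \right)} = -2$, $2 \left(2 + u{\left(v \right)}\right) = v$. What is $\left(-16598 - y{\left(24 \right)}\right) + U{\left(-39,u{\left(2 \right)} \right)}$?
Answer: $-16600 - 4 \sqrt{3} \approx -16607.0$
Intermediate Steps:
$u{\left(v \right)} = -2 + \frac{v}{2}$
$y{\left(d \right)} = \sqrt{2} \sqrt{d}$ ($y{\left(d \right)} = \sqrt{2 d} = \sqrt{2} \sqrt{d}$)
$\left(-16598 - y{\left(24 \right)}\right) + U{\left(-39,u{\left(2 \right)} \right)} = \left(-16598 - \sqrt{2} \sqrt{24}\right) - 2 = \left(-16598 - \sqrt{2} \cdot 2 \sqrt{6}\right) - 2 = \left(-16598 - 4 \sqrt{3}\right) - 2 = -16600 - 4 \sqrt{3}$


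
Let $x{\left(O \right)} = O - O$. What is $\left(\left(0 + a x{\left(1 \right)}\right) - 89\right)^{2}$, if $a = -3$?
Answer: $7921$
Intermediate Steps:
$x{\left(O \right)} = 0$
$\left(\left(0 + a x{\left(1 \right)}\right) - 89\right)^{2} = \left(\left(0 - 0\right) - 89\right)^{2} = \left(\left(0 + 0\right) - 89\right)^{2} = \left(0 - 89\right)^{2} = \left(-89\right)^{2} = 7921$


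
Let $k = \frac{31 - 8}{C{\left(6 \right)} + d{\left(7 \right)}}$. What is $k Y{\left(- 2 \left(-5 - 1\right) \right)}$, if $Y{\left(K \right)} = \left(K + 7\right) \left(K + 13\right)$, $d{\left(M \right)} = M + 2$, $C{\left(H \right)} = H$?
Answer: $\frac{2185}{3} \approx 728.33$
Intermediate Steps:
$d{\left(M \right)} = 2 + M$
$Y{\left(K \right)} = \left(7 + K\right) \left(13 + K\right)$
$k = \frac{23}{15}$ ($k = \frac{31 - 8}{6 + \left(2 + 7\right)} = \frac{23}{6 + 9} = \frac{23}{15} \approx 1.5333$)
$k Y{\left(- 2 \left(-5 - 1\right) \right)} = \frac{23 \left(91 + \left(- 2 \left(-5 - 1\right)\right)^{2} + 20 \left(- 2 \left(-5 - 1\right)\right)\right)}{15} = \frac{23 \left(91 + \left(\left(-2\right) \left(-6\right)\right)^{2} + 20 \left(\left(-2\right) \left(-6\right)\right)\right)}{15} = \frac{23 \left(91 + 12^{2} + 20 \cdot 12\right)}{15} = \frac{23 \left(91 + 144 + 240\right)}{15} = \frac{23}{15} \cdot 475 = \frac{2185}{3}$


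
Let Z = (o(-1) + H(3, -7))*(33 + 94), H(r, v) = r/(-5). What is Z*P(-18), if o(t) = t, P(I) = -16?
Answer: 16256/5 ≈ 3251.2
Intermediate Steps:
H(r, v) = -r/5 (H(r, v) = r*(-⅕) = -r/5)
Z = -1016/5 (Z = (-1 - ⅕*3)*(33 + 94) = (-1 - ⅗)*127 = -8/5*127 = -1016/5 ≈ -203.20)
Z*P(-18) = -1016/5*(-16) = 16256/5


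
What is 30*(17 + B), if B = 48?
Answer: 1950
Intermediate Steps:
30*(17 + B) = 30*(17 + 48) = 30*65 = 1950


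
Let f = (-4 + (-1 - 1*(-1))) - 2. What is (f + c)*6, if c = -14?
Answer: -120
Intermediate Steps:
f = -6 (f = (-4 + (-1 + 1)) - 2 = (-4 + 0) - 2 = -4 - 2 = -6)
(f + c)*6 = (-6 - 14)*6 = -20*6 = -120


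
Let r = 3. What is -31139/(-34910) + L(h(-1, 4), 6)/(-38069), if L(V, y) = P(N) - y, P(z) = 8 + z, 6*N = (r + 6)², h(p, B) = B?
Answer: 592444743/664494395 ≈ 0.89157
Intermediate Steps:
N = 27/2 (N = (3 + 6)²/6 = (⅙)*9² = (⅙)*81 = 27/2 ≈ 13.500)
L(V, y) = 43/2 - y (L(V, y) = (8 + 27/2) - y = 43/2 - y)
-31139/(-34910) + L(h(-1, 4), 6)/(-38069) = -31139/(-34910) + (43/2 - 1*6)/(-38069) = -31139*(-1/34910) + (43/2 - 6)*(-1/38069) = 31139/34910 + (31/2)*(-1/38069) = 31139/34910 - 31/76138 = 592444743/664494395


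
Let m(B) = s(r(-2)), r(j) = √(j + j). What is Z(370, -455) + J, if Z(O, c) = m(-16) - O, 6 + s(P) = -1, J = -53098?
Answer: -53475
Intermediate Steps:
r(j) = √2*√j (r(j) = √(2*j) = √2*√j)
s(P) = -7 (s(P) = -6 - 1 = -7)
m(B) = -7
Z(O, c) = -7 - O
Z(370, -455) + J = (-7 - 1*370) - 53098 = (-7 - 370) - 53098 = -377 - 53098 = -53475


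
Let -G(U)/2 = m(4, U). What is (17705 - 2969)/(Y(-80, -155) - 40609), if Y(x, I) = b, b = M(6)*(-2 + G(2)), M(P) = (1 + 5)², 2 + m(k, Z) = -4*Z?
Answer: -14736/39961 ≈ -0.36876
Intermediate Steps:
m(k, Z) = -2 - 4*Z
M(P) = 36 (M(P) = 6² = 36)
G(U) = 4 + 8*U (G(U) = -2*(-2 - 4*U) = 4 + 8*U)
b = 648 (b = 36*(-2 + (4 + 8*2)) = 36*(-2 + (4 + 16)) = 36*(-2 + 20) = 36*18 = 648)
Y(x, I) = 648
(17705 - 2969)/(Y(-80, -155) - 40609) = (17705 - 2969)/(648 - 40609) = 14736/(-39961) = 14736*(-1/39961) = -14736/39961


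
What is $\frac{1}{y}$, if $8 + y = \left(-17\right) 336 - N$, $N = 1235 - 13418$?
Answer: $\frac{1}{6463} \approx 0.00015473$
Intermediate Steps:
$N = -12183$
$y = 6463$ ($y = -8 - -6471 = -8 + \left(-5712 + 12183\right) = -8 + 6471 = 6463$)
$\frac{1}{y} = \frac{1}{6463}$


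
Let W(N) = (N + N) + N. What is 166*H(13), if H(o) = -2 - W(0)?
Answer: -332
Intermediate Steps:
W(N) = 3*N (W(N) = 2*N + N = 3*N)
H(o) = -2 (H(o) = -2 - 3*0 = -2 - 1*0 = -2 + 0 = -2)
166*H(13) = 166*(-2) = -332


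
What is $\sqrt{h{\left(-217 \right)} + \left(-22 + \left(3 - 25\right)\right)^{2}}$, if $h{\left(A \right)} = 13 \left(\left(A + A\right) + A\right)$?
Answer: $i \sqrt{6527} \approx 80.79 i$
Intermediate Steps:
$h{\left(A \right)} = 39 A$ ($h{\left(A \right)} = 13 \left(2 A + A\right) = 13 \cdot 3 A = 39 A$)
$\sqrt{h{\left(-217 \right)} + \left(-22 + \left(3 - 25\right)\right)^{2}} = \sqrt{39 \left(-217\right) + \left(-22 + \left(3 - 25\right)\right)^{2}} = \sqrt{-8463 + \left(-22 + \left(3 - 25\right)\right)^{2}} = \sqrt{-8463 + \left(-22 - 22\right)^{2}} = \sqrt{-8463 + \left(-44\right)^{2}} = \sqrt{-8463 + 1936} = \sqrt{-6527} = i \sqrt{6527}$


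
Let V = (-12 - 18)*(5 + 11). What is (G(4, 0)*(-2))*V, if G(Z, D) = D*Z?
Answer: 0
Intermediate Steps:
V = -480 (V = -30*16 = -480)
(G(4, 0)*(-2))*V = ((0*4)*(-2))*(-480) = (0*(-2))*(-480) = 0*(-480) = 0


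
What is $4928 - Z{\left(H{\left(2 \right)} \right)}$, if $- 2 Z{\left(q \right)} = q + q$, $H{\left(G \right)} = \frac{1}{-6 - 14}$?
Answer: $\frac{98559}{20} \approx 4928.0$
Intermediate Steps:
$H{\left(G \right)} = - \frac{1}{20}$ ($H{\left(G \right)} = \frac{1}{-20} = - \frac{1}{20}$)
$Z{\left(q \right)} = - q$ ($Z{\left(q \right)} = - \frac{q + q}{2} = - \frac{2 q}{2} = - q$)
$4928 - Z{\left(H{\left(2 \right)} \right)} = 4928 - \left(-1\right) \left(- \frac{1}{20}\right) = 4928 - \frac{1}{20} = \frac{98559}{20}$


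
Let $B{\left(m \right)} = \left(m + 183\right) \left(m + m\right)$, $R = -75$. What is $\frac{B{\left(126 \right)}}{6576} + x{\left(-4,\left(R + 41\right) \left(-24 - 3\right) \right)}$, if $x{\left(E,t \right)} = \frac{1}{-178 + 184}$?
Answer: $\frac{19741}{1644} \approx 12.008$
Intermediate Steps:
$B{\left(m \right)} = 2 m \left(183 + m\right)$ ($B{\left(m \right)} = \left(183 + m\right) 2 m = 2 m \left(183 + m\right)$)
$x{\left(E,t \right)} = \frac{1}{6}$
$\frac{B{\left(126 \right)}}{6576} + x{\left(-4,\left(R + 41\right) \left(-24 - 3\right) \right)} = \frac{2 \cdot 126 \left(183 + 126\right)}{6576} + \frac{1}{6} = 2 \cdot 126 \cdot 309 \cdot \frac{1}{6576} + \frac{1}{6} = 77868 \cdot \frac{1}{6576} + \frac{1}{6} = \frac{6489}{548} + \frac{1}{6} = \frac{19741}{1644}$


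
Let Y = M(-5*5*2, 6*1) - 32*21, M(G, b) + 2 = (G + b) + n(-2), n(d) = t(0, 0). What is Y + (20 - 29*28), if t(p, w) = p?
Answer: -1510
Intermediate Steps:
n(d) = 0
M(G, b) = -2 + G + b (M(G, b) = -2 + ((G + b) + 0) = -2 + (G + b) = -2 + G + b)
Y = -718 (Y = (-2 - 5*5*2 + 6*1) - 32*21 = (-2 - 25*2 + 6) - 672 = (-2 - 50 + 6) - 672 = -46 - 672 = -718)
Y + (20 - 29*28) = -718 + (20 - 29*28) = -718 + (20 - 812) = -718 - 792 = -1510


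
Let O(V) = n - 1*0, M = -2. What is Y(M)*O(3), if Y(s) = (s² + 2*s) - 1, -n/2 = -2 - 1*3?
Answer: -10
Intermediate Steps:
n = 10 (n = -2*(-2 - 1*3) = -2*(-2 - 3) = -2*(-5) = 10)
Y(s) = -1 + s² + 2*s
O(V) = 10 (O(V) = 10 - 1*0 = 10 + 0 = 10)
Y(M)*O(3) = (-1 + (-2)² + 2*(-2))*10 = (-1 + 4 - 4)*10 = -1*10 = -10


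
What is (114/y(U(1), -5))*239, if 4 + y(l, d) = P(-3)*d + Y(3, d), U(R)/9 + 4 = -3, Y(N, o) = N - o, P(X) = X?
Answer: 1434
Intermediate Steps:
U(R) = -63 (U(R) = -36 + 9*(-3) = -36 - 27 = -63)
y(l, d) = -1 - 4*d (y(l, d) = -4 + (-3*d + (3 - d)) = -4 + (3 - 4*d) = -1 - 4*d)
(114/y(U(1), -5))*239 = (114/(-1 - 4*(-5)))*239 = (114/(-1 + 20))*239 = (114/19)*239 = (114*(1/19))*239 = 6*239 = 1434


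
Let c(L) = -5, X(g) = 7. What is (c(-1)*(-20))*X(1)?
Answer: 700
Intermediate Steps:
(c(-1)*(-20))*X(1) = -5*(-20)*7 = 100*7 = 700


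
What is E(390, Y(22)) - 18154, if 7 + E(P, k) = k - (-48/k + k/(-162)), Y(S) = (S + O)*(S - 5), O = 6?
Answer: -170436421/9639 ≈ -17682.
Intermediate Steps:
Y(S) = (-5 + S)*(6 + S) (Y(S) = (S + 6)*(S - 5) = (6 + S)*(-5 + S) = (-5 + S)*(6 + S))
E(P, k) = -7 + 48/k + 163*k/162 (E(P, k) = -7 + (k - (-48/k + k/(-162))) = -7 + (k - (-48/k + k*(-1/162))) = -7 + (k - (-48/k - k/162)) = -7 + (k + (48/k + k/162)) = -7 + (48/k + 163*k/162) = -7 + 48/k + 163*k/162)
E(390, Y(22)) - 18154 = (-7 + 48/(-30 + 22 + 22²) + 163*(-30 + 22 + 22²)/162) - 18154 = (-7 + 48/(-30 + 22 + 484) + 163*(-30 + 22 + 484)/162) - 18154 = (-7 + 48/476 + (163/162)*476) - 18154 = (-7 + 48*(1/476) + 38794/81) - 18154 = (-7 + 12/119 + 38794/81) - 18154 = 4549985/9639 - 18154 = -170436421/9639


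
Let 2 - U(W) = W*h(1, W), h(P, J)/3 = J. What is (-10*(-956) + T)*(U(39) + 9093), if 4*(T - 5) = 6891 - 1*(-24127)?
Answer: 78491974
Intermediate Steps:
T = 15519/2 (T = 5 + (6891 - 1*(-24127))/4 = 5 + (6891 + 24127)/4 = 5 + (¼)*31018 = 5 + 15509/2 = 15519/2 ≈ 7759.5)
h(P, J) = 3*J
U(W) = 2 - 3*W² (U(W) = 2 - W*3*W = 2 - 3*W²)
(-10*(-956) + T)*(U(39) + 9093) = (-10*(-956) + 15519/2)*((2 - 3*39²) + 9093) = (9560 + 15519/2)*((2 - 3*1521) + 9093) = 34639*((2 - 4563) + 9093)/2 = 34639*(-4561 + 9093)/2 = (34639/2)*4532 = 78491974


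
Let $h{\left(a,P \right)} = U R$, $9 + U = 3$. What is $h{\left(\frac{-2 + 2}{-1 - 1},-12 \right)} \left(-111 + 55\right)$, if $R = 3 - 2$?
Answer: $336$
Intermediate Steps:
$U = -6$ ($U = -9 + 3 = -6$)
$R = 1$ ($R = 3 - 2 = 1$)
$h{\left(a,P \right)} = -6$ ($h{\left(a,P \right)} = \left(-6\right) 1 = -6$)
$h{\left(\frac{-2 + 2}{-1 - 1},-12 \right)} \left(-111 + 55\right) = - 6 \left(-111 + 55\right) = \left(-6\right) \left(-56\right) = 336$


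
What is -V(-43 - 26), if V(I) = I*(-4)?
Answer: -276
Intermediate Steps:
V(I) = -4*I
-V(-43 - 26) = -(-4)*(-43 - 26) = -(-4)*(-69) = -1*276 = -276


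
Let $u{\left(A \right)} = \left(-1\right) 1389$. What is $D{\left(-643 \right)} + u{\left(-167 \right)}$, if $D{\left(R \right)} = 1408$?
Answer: $19$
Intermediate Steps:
$u{\left(A \right)} = -1389$
$D{\left(-643 \right)} + u{\left(-167 \right)} = 1408 - 1389 = 19$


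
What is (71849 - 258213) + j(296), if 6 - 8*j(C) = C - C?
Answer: -745453/4 ≈ -1.8636e+5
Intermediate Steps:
j(C) = ¾ (j(C) = ¾ - (C - C)/8 = ¾ - ⅛*0 = ¾ + 0 = ¾)
(71849 - 258213) + j(296) = (71849 - 258213) + ¾ = -186364 + ¾ = -745453/4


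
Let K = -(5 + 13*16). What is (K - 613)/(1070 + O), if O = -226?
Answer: -413/422 ≈ -0.97867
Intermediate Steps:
K = -213 (K = -(5 + 208) = -1*213 = -213)
(K - 613)/(1070 + O) = (-213 - 613)/(1070 - 226) = -826/844 = -826*1/844 = -413/422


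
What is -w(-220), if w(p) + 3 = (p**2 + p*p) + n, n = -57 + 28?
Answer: -96768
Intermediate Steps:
n = -29
w(p) = -32 + 2*p**2 (w(p) = -3 + ((p**2 + p*p) - 29) = -3 + ((p**2 + p**2) - 29) = -3 + (2*p**2 - 29) = -3 + (-29 + 2*p**2) = -32 + 2*p**2)
-w(-220) = -(-32 + 2*(-220)**2) = -(-32 + 2*48400) = -(-32 + 96800) = -1*96768 = -96768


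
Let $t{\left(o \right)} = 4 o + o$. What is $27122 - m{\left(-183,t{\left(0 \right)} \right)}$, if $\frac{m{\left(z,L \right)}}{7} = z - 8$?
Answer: $28459$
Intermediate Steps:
$t{\left(o \right)} = 5 o$
$m{\left(z,L \right)} = -56 + 7 z$ ($m{\left(z,L \right)} = 7 \left(z - 8\right) = 7 \left(-8 + z\right) = -56 + 7 z$)
$27122 - m{\left(-183,t{\left(0 \right)} \right)} = 27122 - \left(-56 + 7 \left(-183\right)\right) = 27122 - \left(-56 - 1281\right) = 27122 - -1337 = 27122 + 1337 = 28459$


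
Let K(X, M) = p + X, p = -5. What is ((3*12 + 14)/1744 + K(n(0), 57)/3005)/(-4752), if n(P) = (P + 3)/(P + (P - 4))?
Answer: -70111/12451950720 ≈ -5.6305e-6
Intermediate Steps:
n(P) = (3 + P)/(-4 + 2*P) (n(P) = (3 + P)/(P + (-4 + P)) = (3 + P)/(-4 + 2*P))
K(X, M) = -5 + X
((3*12 + 14)/1744 + K(n(0), 57)/3005)/(-4752) = ((3*12 + 14)/1744 + (-5 + (3 + 0)/(2*(-2 + 0)))/3005)/(-4752) = ((36 + 14)*(1/1744) + (-5 + (1/2)*3/(-2))*(1/3005))*(-1/4752) = (50*(1/1744) + (-5 + (1/2)*(-1/2)*3)*(1/3005))*(-1/4752) = (25/872 + (-5 - 3/4)*(1/3005))*(-1/4752) = (25/872 - 23/4*1/3005)*(-1/4752) = (25/872 - 23/12020)*(-1/4752) = (70111/2620360)*(-1/4752) = -70111/12451950720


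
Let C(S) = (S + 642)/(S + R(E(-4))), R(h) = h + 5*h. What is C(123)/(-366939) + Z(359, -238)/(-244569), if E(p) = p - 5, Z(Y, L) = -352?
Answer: 323152561/229340422077 ≈ 0.0014091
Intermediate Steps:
E(p) = -5 + p
R(h) = 6*h
C(S) = (642 + S)/(-54 + S) (C(S) = (S + 642)/(S + 6*(-5 - 4)) = (642 + S)/(S + 6*(-9)) = (642 + S)/(S - 54) = (642 + S)/(-54 + S))
C(123)/(-366939) + Z(359, -238)/(-244569) = ((642 + 123)/(-54 + 123))/(-366939) - 352/(-244569) = (765/69)*(-1/366939) - 352*(-1/244569) = ((1/69)*765)*(-1/366939) + 352/244569 = (255/23)*(-1/366939) + 352/244569 = -85/2813199 + 352/244569 = 323152561/229340422077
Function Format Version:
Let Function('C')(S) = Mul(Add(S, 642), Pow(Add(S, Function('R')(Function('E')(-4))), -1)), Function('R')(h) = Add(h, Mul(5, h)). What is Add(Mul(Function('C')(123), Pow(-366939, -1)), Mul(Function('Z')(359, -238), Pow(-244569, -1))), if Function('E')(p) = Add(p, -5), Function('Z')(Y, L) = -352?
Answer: Rational(323152561, 229340422077) ≈ 0.0014091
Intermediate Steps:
Function('E')(p) = Add(-5, p)
Function('R')(h) = Mul(6, h)
Function('C')(S) = Mul(Pow(Add(-54, S), -1), Add(642, S)) (Function('C')(S) = Mul(Add(S, 642), Pow(Add(S, Mul(6, Add(-5, -4))), -1)) = Mul(Add(642, S), Pow(Add(S, Mul(6, -9)), -1)) = Mul(Add(642, S), Pow(Add(S, -54), -1)) = Mul(Add(642, S), Pow(Add(-54, S), -1)) = Mul(Pow(Add(-54, S), -1), Add(642, S)))
Add(Mul(Function('C')(123), Pow(-366939, -1)), Mul(Function('Z')(359, -238), Pow(-244569, -1))) = Add(Mul(Mul(Pow(Add(-54, 123), -1), Add(642, 123)), Pow(-366939, -1)), Mul(-352, Pow(-244569, -1))) = Add(Mul(Mul(Pow(69, -1), 765), Rational(-1, 366939)), Mul(-352, Rational(-1, 244569))) = Add(Mul(Mul(Rational(1, 69), 765), Rational(-1, 366939)), Rational(352, 244569)) = Add(Mul(Rational(255, 23), Rational(-1, 366939)), Rational(352, 244569)) = Add(Rational(-85, 2813199), Rational(352, 244569)) = Rational(323152561, 229340422077)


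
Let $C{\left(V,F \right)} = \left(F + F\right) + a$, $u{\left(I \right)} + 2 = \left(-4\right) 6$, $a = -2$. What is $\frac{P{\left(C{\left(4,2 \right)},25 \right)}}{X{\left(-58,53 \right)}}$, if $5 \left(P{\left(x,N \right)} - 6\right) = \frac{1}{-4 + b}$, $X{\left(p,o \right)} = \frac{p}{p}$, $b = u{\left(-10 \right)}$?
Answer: $\frac{899}{150} \approx 5.9933$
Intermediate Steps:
$u{\left(I \right)} = -26$ ($u{\left(I \right)} = -2 - 24 = -26$)
$C{\left(V,F \right)} = -2 + 2 F$ ($C{\left(V,F \right)} = \left(F + F\right) - 2 = 2 F - 2 = -2 + 2 F$)
$b = -26$
$X{\left(p,o \right)} = 1$
$P{\left(x,N \right)} = \frac{899}{150}$ ($P{\left(x,N \right)} = 6 + \frac{1}{5 \left(-4 - 26\right)} = 6 + \frac{1}{5 \left(-30\right)} = 6 + \frac{1}{5} \left(- \frac{1}{30}\right) = 6 - \frac{1}{150} = \frac{899}{150}$)
$\frac{P{\left(C{\left(4,2 \right)},25 \right)}}{X{\left(-58,53 \right)}} = \frac{899}{150 \cdot 1} = \frac{899}{150} \cdot 1 = \frac{899}{150}$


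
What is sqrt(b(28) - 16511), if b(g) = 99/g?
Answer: I*sqrt(3235463)/14 ≈ 128.48*I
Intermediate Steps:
sqrt(b(28) - 16511) = sqrt(99/28 - 16511) = sqrt(-462209/28) = I*sqrt(3235463)/14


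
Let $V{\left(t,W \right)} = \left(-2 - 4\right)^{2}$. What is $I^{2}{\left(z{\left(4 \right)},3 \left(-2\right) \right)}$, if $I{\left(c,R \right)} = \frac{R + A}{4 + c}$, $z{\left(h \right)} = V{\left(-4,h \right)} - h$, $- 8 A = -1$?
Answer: $\frac{2209}{82944} \approx 0.026632$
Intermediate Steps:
$V{\left(t,W \right)} = 36$ ($V{\left(t,W \right)} = \left(-6\right)^{2} = 36$)
$A = \frac{1}{8}$ ($A = \left(- \frac{1}{8}\right) \left(-1\right) = \frac{1}{8} \approx 0.125$)
$z{\left(h \right)} = 36 - h$
$I{\left(c,R \right)} = \frac{\frac{1}{8} + R}{4 + c}$ ($I{\left(c,R \right)} = \frac{R + \frac{1}{8}}{4 + c} = \frac{\frac{1}{8} + R}{4 + c}$)
$I^{2}{\left(z{\left(4 \right)},3 \left(-2\right) \right)} = \left(\frac{\frac{1}{8} + 3 \left(-2\right)}{4 + \left(36 - 4\right)}\right)^{2} = \left(\frac{\frac{1}{8} - 6}{4 + \left(36 - 4\right)}\right)^{2} = \left(\frac{1}{4 + 32} \left(- \frac{47}{8}\right)\right)^{2} = \left(\frac{1}{36} \left(- \frac{47}{8}\right)\right)^{2} = \left(- \frac{47}{288}\right)^{2} = \frac{2209}{82944}$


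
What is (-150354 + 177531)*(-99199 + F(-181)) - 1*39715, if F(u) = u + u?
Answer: -2705809012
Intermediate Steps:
F(u) = 2*u
(-150354 + 177531)*(-99199 + F(-181)) - 1*39715 = (-150354 + 177531)*(-99199 + 2*(-181)) - 1*39715 = 27177*(-99199 - 362) - 39715 = 27177*(-99561) - 39715 = -2705769297 - 39715 = -2705809012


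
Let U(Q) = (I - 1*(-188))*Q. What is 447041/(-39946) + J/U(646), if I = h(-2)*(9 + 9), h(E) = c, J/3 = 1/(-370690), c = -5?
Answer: -5245499189951579/468719224051960 ≈ -11.191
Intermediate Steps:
J = -3/370690 (J = 3/(-370690) = 3*(-1/370690) = -3/370690 ≈ -8.0930e-6)
h(E) = -5
I = -90 (I = -5*(9 + 9) = -5*18 = -90)
U(Q) = 98*Q (U(Q) = (-90 - 1*(-188))*Q = (-90 + 188)*Q = 98*Q)
447041/(-39946) + J/U(646) = 447041/(-39946) - 3/(370690*(98*646)) = 447041*(-1/39946) - 3/370690/63308 = -447041/39946 - 3/370690*1/63308 = -447041/39946 - 3/23467642520 = -5245499189951579/468719224051960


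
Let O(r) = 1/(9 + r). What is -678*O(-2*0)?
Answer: -226/3 ≈ -75.333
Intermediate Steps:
-678*O(-2*0) = -678/(9 - 2*0) = -678/(9 + 0) = -678/9 = -678*⅑ = -226/3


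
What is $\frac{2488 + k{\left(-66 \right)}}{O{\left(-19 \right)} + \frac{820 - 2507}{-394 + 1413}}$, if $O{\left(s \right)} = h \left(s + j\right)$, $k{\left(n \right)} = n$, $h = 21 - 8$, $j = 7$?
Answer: $- \frac{2468018}{160651} \approx -15.363$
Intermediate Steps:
$h = 13$ ($h = 21 - 8 = 13$)
$O{\left(s \right)} = 91 + 13 s$ ($O{\left(s \right)} = 13 \left(s + 7\right) = 13 \left(7 + s\right) = 91 + 13 s$)
$\frac{2488 + k{\left(-66 \right)}}{O{\left(-19 \right)} + \frac{820 - 2507}{-394 + 1413}} = \frac{2488 - 66}{\left(91 + 13 \left(-19\right)\right) + \frac{820 - 2507}{-394 + 1413}} = \frac{2422}{\left(91 - 247\right) - \frac{1687}{1019}} = \frac{2422}{-156 - \frac{1687}{1019}} = \frac{2422}{- \frac{160651}{1019}} = 2422 \left(- \frac{1019}{160651}\right) = - \frac{2468018}{160651}$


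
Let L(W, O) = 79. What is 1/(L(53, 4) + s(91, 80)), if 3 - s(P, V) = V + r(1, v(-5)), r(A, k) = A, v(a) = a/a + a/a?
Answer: 1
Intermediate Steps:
v(a) = 2 (v(a) = 1 + 1 = 2)
s(P, V) = 2 - V (s(P, V) = 3 - (V + 1) = 3 - (1 + V) = 3 + (-1 - V) = 2 - V)
1/(L(53, 4) + s(91, 80)) = 1/(79 + (2 - 1*80)) = 1/(79 + (2 - 80)) = 1/(79 - 78) = 1/1 = 1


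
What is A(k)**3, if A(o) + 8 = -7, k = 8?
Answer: -3375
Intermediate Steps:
A(o) = -15 (A(o) = -8 - 7 = -15)
A(k)**3 = (-15)**3 = -3375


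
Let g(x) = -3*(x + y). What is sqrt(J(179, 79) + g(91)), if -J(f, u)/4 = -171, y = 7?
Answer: sqrt(390) ≈ 19.748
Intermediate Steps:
J(f, u) = 684 (J(f, u) = -4*(-171) = 684)
g(x) = -21 - 3*x (g(x) = -3*(x + 7) = -3*(7 + x) = -21 - 3*x)
sqrt(J(179, 79) + g(91)) = sqrt(684 + (-21 - 3*91)) = sqrt(684 + (-21 - 273)) = sqrt(684 - 294) = sqrt(390)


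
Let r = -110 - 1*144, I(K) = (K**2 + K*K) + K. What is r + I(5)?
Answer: -199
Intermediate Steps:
I(K) = K + 2*K**2 (I(K) = (K**2 + K**2) + K = 2*K**2 + K = K + 2*K**2)
r = -254 (r = -110 - 144 = -254)
r + I(5) = -254 + 5*(1 + 2*5) = -254 + 5*(1 + 10) = -254 + 5*11 = -254 + 55 = -199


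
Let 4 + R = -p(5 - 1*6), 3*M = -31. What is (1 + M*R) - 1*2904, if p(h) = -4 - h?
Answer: -8678/3 ≈ -2892.7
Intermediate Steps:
M = -31/3 (M = (⅓)*(-31) = -31/3 ≈ -10.333)
R = -1 (R = -4 - (-4 - (5 - 1*6)) = -4 - (-4 - (5 - 6)) = -4 - (-4 - 1*(-1)) = -4 - (-4 + 1) = -4 - 1*(-3) = -4 + 3 = -1)
(1 + M*R) - 1*2904 = (1 - 31/3*(-1)) - 1*2904 = (1 + 31/3) - 2904 = 34/3 - 2904 = -8678/3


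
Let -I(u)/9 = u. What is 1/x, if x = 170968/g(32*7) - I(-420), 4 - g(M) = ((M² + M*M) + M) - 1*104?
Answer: -25117/94985002 ≈ -0.00026443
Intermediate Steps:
I(u) = -9*u
g(M) = 108 - M - 2*M² (g(M) = 4 - (((M² + M*M) + M) - 1*104) = 4 - (((M² + M²) + M) - 104) = 4 - ((2*M² + M) - 104) = 4 - ((M + 2*M²) - 104) = 4 - (-104 + M + 2*M²) = 4 + (104 - M - 2*M²) = 108 - M - 2*M²)
x = -94985002/25117 (x = 170968/(108 - 32*7 - 2*(32*7)²) - (-9)*(-420) = 170968/(108 - 1*224 - 2*224²) - 1*3780 = 170968/(108 - 224 - 2*50176) - 3780 = 170968/(108 - 224 - 100352) - 3780 = 170968/(-100468) - 3780 = 170968*(-1/100468) - 3780 = -42742/25117 - 3780 = -94985002/25117 ≈ -3781.7)
1/x = 1/(-94985002/25117) = -25117/94985002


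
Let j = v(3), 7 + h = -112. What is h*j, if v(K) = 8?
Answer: -952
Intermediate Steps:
h = -119 (h = -7 - 112 = -119)
j = 8
h*j = -119*8 = -952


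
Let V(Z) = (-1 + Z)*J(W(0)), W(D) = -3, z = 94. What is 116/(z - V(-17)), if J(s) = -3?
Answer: 29/10 ≈ 2.9000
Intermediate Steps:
V(Z) = 3 - 3*Z (V(Z) = (-1 + Z)*(-3) = 3 - 3*Z)
116/(z - V(-17)) = 116/(94 - (3 - 3*(-17))) = 116/(94 - (3 + 51)) = 116/(94 - 1*54) = 116/(94 - 54) = 116/40 = 116*(1/40) = 29/10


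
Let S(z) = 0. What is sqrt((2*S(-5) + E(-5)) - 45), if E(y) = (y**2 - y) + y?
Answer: 2*I*sqrt(5) ≈ 4.4721*I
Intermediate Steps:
E(y) = y**2
sqrt((2*S(-5) + E(-5)) - 45) = sqrt((2*0 + (-5)**2) - 45) = sqrt((0 + 25) - 45) = sqrt(25 - 45) = sqrt(-20) = 2*I*sqrt(5)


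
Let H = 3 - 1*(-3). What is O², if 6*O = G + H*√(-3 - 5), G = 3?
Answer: -31/4 + 2*I*√2 ≈ -7.75 + 2.8284*I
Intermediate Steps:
H = 6 (H = 3 + 3 = 6)
O = ½ + 2*I*√2 (O = (3 + 6*√(-3 - 5))/6 = (3 + 6*√(-8))/6 = (3 + 6*(2*I*√2))/6 = (3 + 12*I*√2)/6 = ½ + 2*I*√2 ≈ 0.5 + 2.8284*I)
O² = (½ + 2*I*√2)²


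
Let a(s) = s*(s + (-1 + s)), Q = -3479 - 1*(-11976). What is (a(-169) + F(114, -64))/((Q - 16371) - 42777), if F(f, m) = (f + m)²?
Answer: -59791/50651 ≈ -1.1805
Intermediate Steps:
Q = 8497 (Q = -3479 + 11976 = 8497)
a(s) = s*(-1 + 2*s)
(a(-169) + F(114, -64))/((Q - 16371) - 42777) = (-169*(-1 + 2*(-169)) + (114 - 64)²)/((8497 - 16371) - 42777) = (-169*(-1 - 338) + 50²)/(-7874 - 42777) = (-169*(-339) + 2500)/(-50651) = (57291 + 2500)*(-1/50651) = 59791*(-1/50651) = -59791/50651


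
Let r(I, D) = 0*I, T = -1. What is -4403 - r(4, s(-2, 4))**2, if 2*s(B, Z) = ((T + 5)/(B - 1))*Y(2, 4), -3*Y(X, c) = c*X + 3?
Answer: -4403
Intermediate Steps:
Y(X, c) = -1 - X*c/3 (Y(X, c) = -(c*X + 3)/3 = -(X*c + 3)/3 = -(3 + X*c)/3 = -1 - X*c/3)
s(B, Z) = -22/(3*(-1 + B)) (s(B, Z) = (((-1 + 5)/(B - 1))*(-1 - 1/3*2*4))/2 = ((4/(-1 + B))*(-1 - 8/3))/2 = ((4/(-1 + B))*(-11/3))/2 = (-44/(3*(-1 + B)))/2 = -22/(3*(-1 + B)))
r(I, D) = 0
-4403 - r(4, s(-2, 4))**2 = -4403 - 1*0**2 = -4403 - 1*0 = -4403 + 0 = -4403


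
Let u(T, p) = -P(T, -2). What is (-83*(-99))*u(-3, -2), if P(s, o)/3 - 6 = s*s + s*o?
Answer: -517671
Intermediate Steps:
P(s, o) = 18 + 3*s² + 3*o*s (P(s, o) = 18 + 3*(s*s + s*o) = 18 + 3*(s² + o*s) = 18 + (3*s² + 3*o*s) = 18 + 3*s² + 3*o*s)
u(T, p) = -18 - 3*T² + 6*T (u(T, p) = -(18 + 3*T² + 3*(-2)*T) = -(18 + 3*T² - 6*T) = -(18 - 6*T + 3*T²) = -18 - 3*T² + 6*T)
(-83*(-99))*u(-3, -2) = (-83*(-99))*(-18 - 3*(-3)² + 6*(-3)) = 8217*(-18 - 3*9 - 18) = 8217*(-18 - 27 - 18) = 8217*(-63) = -517671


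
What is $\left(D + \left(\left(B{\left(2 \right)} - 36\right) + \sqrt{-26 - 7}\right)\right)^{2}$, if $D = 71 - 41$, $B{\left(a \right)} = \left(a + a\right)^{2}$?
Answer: $\left(10 + i \sqrt{33}\right)^{2} \approx 67.0 + 114.89 i$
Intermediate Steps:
$B{\left(a \right)} = 4 a^{2}$ ($B{\left(a \right)} = \left(2 a\right)^{2} = 4 a^{2}$)
$D = 30$
$\left(D + \left(\left(B{\left(2 \right)} - 36\right) + \sqrt{-26 - 7}\right)\right)^{2} = \left(30 - \left(36 - 16 - \sqrt{-26 - 7}\right)\right)^{2} = \left(30 + \left(\left(4 \cdot 4 - 36\right) + \sqrt{-33}\right)\right)^{2} = \left(30 + \left(\left(16 - 36\right) + i \sqrt{33}\right)\right)^{2} = \left(30 - \left(20 - i \sqrt{33}\right)\right)^{2} = \left(10 + i \sqrt{33}\right)^{2}$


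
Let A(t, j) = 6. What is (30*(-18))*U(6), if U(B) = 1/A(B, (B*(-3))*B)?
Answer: -90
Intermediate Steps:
U(B) = 1/6
(30*(-18))*U(6) = (30*(-18))*(1/6) = -540*1/6 = -90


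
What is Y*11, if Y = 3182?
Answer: 35002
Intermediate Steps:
Y*11 = 3182*11 = 35002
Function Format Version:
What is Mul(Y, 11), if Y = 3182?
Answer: 35002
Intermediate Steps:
Mul(Y, 11) = Mul(3182, 11) = 35002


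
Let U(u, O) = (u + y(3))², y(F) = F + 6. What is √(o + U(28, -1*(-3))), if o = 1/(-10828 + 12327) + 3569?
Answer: √11095692437/1499 ≈ 70.271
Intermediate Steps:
y(F) = 6 + F
o = 5349932/1499 (o = 1/1499 + 3569 = 5349932/1499 ≈ 3569.0)
U(u, O) = (9 + u)² (U(u, O) = (u + (6 + 3))² = (u + 9)² = (9 + u)²)
√(o + U(28, -1*(-3))) = √(5349932/1499 + (9 + 28)²) = √(5349932/1499 + 37²) = √(5349932/1499 + 1369) = √(7402063/1499) = √11095692437/1499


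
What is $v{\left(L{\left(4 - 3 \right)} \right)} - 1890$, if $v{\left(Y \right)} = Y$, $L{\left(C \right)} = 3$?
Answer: $-1887$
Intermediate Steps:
$v{\left(L{\left(4 - 3 \right)} \right)} - 1890 = 3 - 1890 = -1887$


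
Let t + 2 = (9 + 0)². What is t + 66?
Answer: 145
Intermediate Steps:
t = 79 (t = -2 + (9 + 0)² = -2 + 9² = -2 + 81 = 79)
t + 66 = 79 + 66 = 145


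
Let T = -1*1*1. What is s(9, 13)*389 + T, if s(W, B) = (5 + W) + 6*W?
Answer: 26451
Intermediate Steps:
s(W, B) = 5 + 7*W
T = -1 (T = -1*1 = -1)
s(9, 13)*389 + T = (5 + 7*9)*389 - 1 = (5 + 63)*389 - 1 = 68*389 - 1 = 26452 - 1 = 26451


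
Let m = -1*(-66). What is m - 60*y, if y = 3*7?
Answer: -1194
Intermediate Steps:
m = 66
y = 21
m - 60*y = 66 - 60*21 = 66 - 1260 = -1194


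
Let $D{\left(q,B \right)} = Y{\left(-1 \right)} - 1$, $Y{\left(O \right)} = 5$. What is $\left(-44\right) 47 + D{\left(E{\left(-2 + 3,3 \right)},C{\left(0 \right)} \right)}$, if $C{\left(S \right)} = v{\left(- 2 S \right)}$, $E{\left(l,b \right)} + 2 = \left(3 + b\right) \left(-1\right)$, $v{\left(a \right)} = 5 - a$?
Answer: $-2064$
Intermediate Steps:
$E{\left(l,b \right)} = -5 - b$ ($E{\left(l,b \right)} = -2 + \left(3 + b\right) \left(-1\right) = -2 - \left(3 + b\right) = -5 - b$)
$C{\left(S \right)} = 5 + 2 S$ ($C{\left(S \right)} = 5 - - 2 S = 5 + 2 S$)
$D{\left(q,B \right)} = 4$ ($D{\left(q,B \right)} = 5 - 1 = 4$)
$\left(-44\right) 47 + D{\left(E{\left(-2 + 3,3 \right)},C{\left(0 \right)} \right)} = \left(-44\right) 47 + 4 = -2068 + 4 = -2064$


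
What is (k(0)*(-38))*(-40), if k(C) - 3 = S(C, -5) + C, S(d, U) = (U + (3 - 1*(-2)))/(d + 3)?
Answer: 4560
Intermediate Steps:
S(d, U) = (5 + U)/(3 + d) (S(d, U) = (U + (3 + 2))/(3 + d) = (U + 5)/(3 + d) = (5 + U)/(3 + d))
k(C) = 3 + C (k(C) = 3 + ((5 - 5)/(3 + C) + C) = 3 + (0/(3 + C) + C) = 3 + (0 + C) = 3 + C)
(k(0)*(-38))*(-40) = ((3 + 0)*(-38))*(-40) = (3*(-38))*(-40) = -114*(-40) = 4560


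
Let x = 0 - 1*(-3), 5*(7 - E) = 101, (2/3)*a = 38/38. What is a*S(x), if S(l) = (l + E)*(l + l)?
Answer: -459/5 ≈ -91.800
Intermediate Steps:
a = 3/2 (a = 3*(38/38)/2 = 3*(38*(1/38))/2 = (3/2)*1 = 3/2 ≈ 1.5000)
E = -66/5 (E = 7 - ⅕*101 = 7 - 101/5 = -66/5 ≈ -13.200)
x = 3 (x = 0 + 3 = 3)
S(l) = 2*l*(-66/5 + l) (S(l) = (l - 66/5)*(l + l) = (-66/5 + l)*(2*l) = 2*l*(-66/5 + l))
a*S(x) = 3*((⅖)*3*(-66 + 5*3))/2 = 3*((⅖)*3*(-66 + 15))/2 = 3*((⅖)*3*(-51))/2 = (3/2)*(-306/5) = -459/5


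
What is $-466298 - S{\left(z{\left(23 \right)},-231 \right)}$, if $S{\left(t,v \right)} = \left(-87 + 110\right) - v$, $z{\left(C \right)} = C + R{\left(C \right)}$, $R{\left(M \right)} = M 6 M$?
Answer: $-466552$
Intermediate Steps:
$R{\left(M \right)} = 6 M^{2}$ ($R{\left(M \right)} = 6 M M = 6 M^{2}$)
$z{\left(C \right)} = C + 6 C^{2}$
$S{\left(t,v \right)} = 23 - v$
$-466298 - S{\left(z{\left(23 \right)},-231 \right)} = -466298 - \left(23 - -231\right) = -466298 - \left(23 + 231\right) = -466298 - 254 = -466552$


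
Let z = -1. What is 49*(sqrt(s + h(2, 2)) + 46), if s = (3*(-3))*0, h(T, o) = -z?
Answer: 2303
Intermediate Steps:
h(T, o) = 1 (h(T, o) = -1*(-1) = 1)
s = 0 (s = -9*0 = 0)
49*(sqrt(s + h(2, 2)) + 46) = 49*(sqrt(0 + 1) + 46) = 49*(sqrt(1) + 46) = 49*(1 + 46) = 49*47 = 2303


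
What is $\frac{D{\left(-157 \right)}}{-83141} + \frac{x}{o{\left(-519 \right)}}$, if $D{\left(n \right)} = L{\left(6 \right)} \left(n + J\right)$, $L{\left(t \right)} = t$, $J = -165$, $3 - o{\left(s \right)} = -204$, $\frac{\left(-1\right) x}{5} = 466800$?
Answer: $- \frac{64683564692}{5736729} \approx -11275.0$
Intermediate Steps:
$x = -2334000$ ($x = \left(-5\right) 466800 = -2334000$)
$o{\left(s \right)} = 207$ ($o{\left(s \right)} = 3 - -204 = 3 + 204 = 207$)
$D{\left(n \right)} = -990 + 6 n$ ($D{\left(n \right)} = 6 \left(n - 165\right) = 6 \left(-165 + n\right) = -990 + 6 n$)
$\frac{D{\left(-157 \right)}}{-83141} + \frac{x}{o{\left(-519 \right)}} = \frac{-990 + 6 \left(-157\right)}{-83141} - \frac{2334000}{207} = \left(-990 - 942\right) \left(- \frac{1}{83141}\right) - \frac{778000}{69} = \left(-1932\right) \left(- \frac{1}{83141}\right) - \frac{778000}{69} = \frac{1932}{83141} - \frac{778000}{69} = - \frac{64683564692}{5736729}$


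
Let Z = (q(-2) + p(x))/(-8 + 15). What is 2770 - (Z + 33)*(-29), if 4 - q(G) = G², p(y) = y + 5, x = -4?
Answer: 26118/7 ≈ 3731.1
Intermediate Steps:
p(y) = 5 + y
q(G) = 4 - G²
Z = ⅐ (Z = ((4 - 1*(-2)²) + (5 - 4))/(-8 + 15) = ((4 - 1*4) + 1)/7 = ((4 - 4) + 1)*(⅐) = (0 + 1)*(⅐) = 1*(⅐) = ⅐ ≈ 0.14286)
2770 - (Z + 33)*(-29) = 2770 - (⅐ + 33)*(-29) = 2770 - 232*(-29)/7 = 2770 - 1*(-6728/7) = 2770 + 6728/7 = 26118/7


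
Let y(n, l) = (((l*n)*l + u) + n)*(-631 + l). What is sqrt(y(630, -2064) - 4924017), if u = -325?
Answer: 2*I*sqrt(1808252434898) ≈ 2.6894e+6*I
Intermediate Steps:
y(n, l) = (-631 + l)*(-325 + n + n*l**2) (y(n, l) = (((l*n)*l - 325) + n)*(-631 + l) = ((n*l**2 - 325) + n)*(-631 + l) = ((-325 + n*l**2) + n)*(-631 + l) = (-325 + n + n*l**2)*(-631 + l) = (-631 + l)*(-325 + n + n*l**2))
sqrt(y(630, -2064) - 4924017) = sqrt((205075 - 631*630 - 325*(-2064) - 2064*630 + 630*(-2064)**3 - 631*630*(-2064)**2) - 4924017) = sqrt((205075 - 397530 + 670800 - 1300320 + 630*(-8792838144) - 631*630*4260096) - 4924017) = sqrt((205075 - 397530 + 670800 - 1300320 - 5539488030720 - 1693515962880) - 4924017) = sqrt(-7233004815575 - 4924017) = sqrt(-7233009739592) = 2*I*sqrt(1808252434898)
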